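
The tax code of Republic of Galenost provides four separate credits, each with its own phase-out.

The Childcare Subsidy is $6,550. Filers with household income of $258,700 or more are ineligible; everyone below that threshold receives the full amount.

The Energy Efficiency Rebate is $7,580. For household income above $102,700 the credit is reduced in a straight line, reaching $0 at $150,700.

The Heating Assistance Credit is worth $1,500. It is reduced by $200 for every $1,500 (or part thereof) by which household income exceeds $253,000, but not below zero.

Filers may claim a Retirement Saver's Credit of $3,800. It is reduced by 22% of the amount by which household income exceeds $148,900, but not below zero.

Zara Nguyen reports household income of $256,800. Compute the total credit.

Childcare Subsidy: $256,800 is below the $258,700 cutoff, so the full $6,550 applies.
Energy Efficiency Rebate: $256,800 is at or above $150,700, so the credit is $0.
Heating Assistance Credit: income exceeds $253,000 by $3,800, which is 3 full-or-partial $1,500 increments; reduction = 3 × $200 = $600, leaving $900.
Retirement Saver's Credit: 22% of the $107,900 excess over $148,900 is $23,738 ≥ base, so the credit is $0.
Total: $6,550 + $0 + $900 + $0 = $7,450.

$7,450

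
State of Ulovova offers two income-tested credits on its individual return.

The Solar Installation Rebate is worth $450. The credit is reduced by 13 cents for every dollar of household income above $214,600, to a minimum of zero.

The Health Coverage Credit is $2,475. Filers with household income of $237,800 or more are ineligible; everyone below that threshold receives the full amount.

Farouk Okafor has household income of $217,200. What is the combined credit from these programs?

Solar Installation Rebate: 13% of the $2,600 excess over $214,600 is $338; credit = $450 − $338 = $112.
Health Coverage Credit: $217,200 is below the $237,800 cutoff, so the full $2,475 applies.
Total: $112 + $2,475 = $2,587.

$2,587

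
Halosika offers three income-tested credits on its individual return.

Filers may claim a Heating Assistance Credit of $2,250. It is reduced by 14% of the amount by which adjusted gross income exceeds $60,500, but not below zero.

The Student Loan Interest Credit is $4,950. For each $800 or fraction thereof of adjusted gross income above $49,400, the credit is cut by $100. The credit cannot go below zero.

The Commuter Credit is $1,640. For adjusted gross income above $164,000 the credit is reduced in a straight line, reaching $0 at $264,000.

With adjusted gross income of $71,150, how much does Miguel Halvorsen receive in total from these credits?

Heating Assistance Credit: 14% of the $10,650 excess over $60,500 is $1,491; credit = $2,250 − $1,491 = $759.
Student Loan Interest Credit: income exceeds $49,400 by $21,750, which is 28 full-or-partial $800 increments; reduction = 28 × $100 = $2,800, leaving $2,150.
Commuter Credit: $71,150 is at or below the $164,000 threshold, so the full $1,640 applies.
Total: $759 + $2,150 + $1,640 = $4,549.

$4,549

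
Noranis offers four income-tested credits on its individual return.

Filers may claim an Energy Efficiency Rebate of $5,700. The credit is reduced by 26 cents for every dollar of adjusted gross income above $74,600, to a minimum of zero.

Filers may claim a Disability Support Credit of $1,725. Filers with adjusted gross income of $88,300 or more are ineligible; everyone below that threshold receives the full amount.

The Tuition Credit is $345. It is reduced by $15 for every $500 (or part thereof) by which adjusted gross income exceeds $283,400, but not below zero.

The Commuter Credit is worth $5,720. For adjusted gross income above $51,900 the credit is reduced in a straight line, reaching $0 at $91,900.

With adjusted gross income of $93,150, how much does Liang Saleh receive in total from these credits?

Energy Efficiency Rebate: 26% of the $18,550 excess over $74,600 is $4,823; credit = $5,700 − $4,823 = $877.
Disability Support Credit: $93,150 meets or exceeds the $88,300 cutoff, so the credit is $0.
Tuition Credit: $93,150 is at or below the $283,400 threshold, so the full $345 applies.
Commuter Credit: $93,150 is at or above $91,900, so the credit is $0.
Total: $877 + $0 + $345 + $0 = $1,222.

$1,222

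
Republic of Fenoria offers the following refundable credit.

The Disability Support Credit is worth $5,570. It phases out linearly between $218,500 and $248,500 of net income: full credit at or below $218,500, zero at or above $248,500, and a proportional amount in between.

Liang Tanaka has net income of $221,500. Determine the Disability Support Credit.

Disability Support Credit: $221,500 is $3,000 into a $30,000 phase-out range, leaving 27,000/30,000 of the credit: $5,570 × 27,000/30,000 = $5,013.

$5,013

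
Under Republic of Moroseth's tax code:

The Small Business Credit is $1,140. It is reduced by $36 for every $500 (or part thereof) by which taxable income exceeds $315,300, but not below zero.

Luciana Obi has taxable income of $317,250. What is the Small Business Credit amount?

Small Business Credit: income exceeds $315,300 by $1,950, which is 4 full-or-partial $500 increments; reduction = 4 × $36 = $144, leaving $996.

$996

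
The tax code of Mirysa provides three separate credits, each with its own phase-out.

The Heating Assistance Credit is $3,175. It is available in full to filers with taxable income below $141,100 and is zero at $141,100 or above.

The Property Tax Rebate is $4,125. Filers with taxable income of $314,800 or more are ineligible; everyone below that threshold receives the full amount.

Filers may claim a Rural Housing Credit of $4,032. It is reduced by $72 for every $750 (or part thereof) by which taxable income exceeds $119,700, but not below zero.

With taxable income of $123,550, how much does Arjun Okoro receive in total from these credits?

Heating Assistance Credit: $123,550 is below the $141,100 cutoff, so the full $3,175 applies.
Property Tax Rebate: $123,550 is below the $314,800 cutoff, so the full $4,125 applies.
Rural Housing Credit: income exceeds $119,700 by $3,850, which is 6 full-or-partial $750 increments; reduction = 6 × $72 = $432, leaving $3,600.
Total: $3,175 + $4,125 + $3,600 = $10,900.

$10,900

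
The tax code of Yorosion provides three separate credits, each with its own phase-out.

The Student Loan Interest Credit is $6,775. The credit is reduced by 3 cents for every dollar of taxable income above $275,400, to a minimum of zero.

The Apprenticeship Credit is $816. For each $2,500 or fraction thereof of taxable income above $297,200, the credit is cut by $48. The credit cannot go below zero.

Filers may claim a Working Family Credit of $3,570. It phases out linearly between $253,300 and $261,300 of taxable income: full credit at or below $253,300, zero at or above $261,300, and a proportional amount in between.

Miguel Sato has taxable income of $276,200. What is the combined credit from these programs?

$7,567

Student Loan Interest Credit: 3% of the $800 excess over $275,400 is $24; credit = $6,775 − $24 = $6,751.
Apprenticeship Credit: $276,200 is at or below the $297,200 threshold, so the full $816 applies.
Working Family Credit: $276,200 is at or above $261,300, so the credit is $0.
Total: $6,751 + $816 + $0 = $7,567.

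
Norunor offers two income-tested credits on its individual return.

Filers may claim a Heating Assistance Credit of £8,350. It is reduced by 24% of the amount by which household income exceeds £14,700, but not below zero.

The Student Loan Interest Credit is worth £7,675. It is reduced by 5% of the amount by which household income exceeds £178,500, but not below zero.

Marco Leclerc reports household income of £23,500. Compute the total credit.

Heating Assistance Credit: 24% of the £8,800 excess over £14,700 is £2,112; credit = £8,350 − £2,112 = £6,238.
Student Loan Interest Credit: £23,500 is at or below the £178,500 threshold, so the full £7,675 applies.
Total: £6,238 + £7,675 = £13,913.

£13,913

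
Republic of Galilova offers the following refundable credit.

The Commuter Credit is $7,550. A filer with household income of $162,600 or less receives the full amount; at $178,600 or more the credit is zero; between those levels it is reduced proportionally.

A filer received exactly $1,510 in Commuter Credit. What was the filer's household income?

$1,510 is 1,510/7,550 of the full $7,550, so 6,040/7,550 of the $16,000 range has been used: income = $162,600 + $16,000 × 6,040/7,550 = $175,400.

$175,400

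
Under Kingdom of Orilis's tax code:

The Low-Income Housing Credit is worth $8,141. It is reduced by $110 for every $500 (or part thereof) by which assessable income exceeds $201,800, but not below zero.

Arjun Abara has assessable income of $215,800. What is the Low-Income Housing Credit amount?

Low-Income Housing Credit: income exceeds $201,800 by $14,000, which is 28 full-or-partial $500 increments; reduction = 28 × $110 = $3,080, leaving $5,061.

$5,061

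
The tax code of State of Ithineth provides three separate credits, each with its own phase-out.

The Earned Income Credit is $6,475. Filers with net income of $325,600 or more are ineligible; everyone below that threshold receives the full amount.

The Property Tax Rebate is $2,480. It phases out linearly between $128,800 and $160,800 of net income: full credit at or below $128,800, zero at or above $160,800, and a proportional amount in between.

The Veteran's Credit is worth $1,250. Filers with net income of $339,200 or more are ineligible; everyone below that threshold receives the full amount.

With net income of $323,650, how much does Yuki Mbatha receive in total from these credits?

Earned Income Credit: $323,650 is below the $325,600 cutoff, so the full $6,475 applies.
Property Tax Rebate: $323,650 is at or above $160,800, so the credit is $0.
Veteran's Credit: $323,650 is below the $339,200 cutoff, so the full $1,250 applies.
Total: $6,475 + $0 + $1,250 = $7,725.

$7,725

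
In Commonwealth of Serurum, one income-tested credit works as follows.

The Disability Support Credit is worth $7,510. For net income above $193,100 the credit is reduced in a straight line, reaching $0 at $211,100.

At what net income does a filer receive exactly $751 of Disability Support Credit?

$209,300

$751 is 751/7,510 of the full $7,510, so 6,759/7,510 of the $18,000 range has been used: income = $193,100 + $18,000 × 6,759/7,510 = $209,300.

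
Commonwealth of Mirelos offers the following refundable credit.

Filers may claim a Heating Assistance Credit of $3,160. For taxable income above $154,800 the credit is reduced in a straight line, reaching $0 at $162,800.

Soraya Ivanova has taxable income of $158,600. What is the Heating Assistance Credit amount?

Heating Assistance Credit: $158,600 is $3,800 into a $8,000 phase-out range, leaving 4,200/8,000 of the credit: $3,160 × 4,200/8,000 = $1,659.

$1,659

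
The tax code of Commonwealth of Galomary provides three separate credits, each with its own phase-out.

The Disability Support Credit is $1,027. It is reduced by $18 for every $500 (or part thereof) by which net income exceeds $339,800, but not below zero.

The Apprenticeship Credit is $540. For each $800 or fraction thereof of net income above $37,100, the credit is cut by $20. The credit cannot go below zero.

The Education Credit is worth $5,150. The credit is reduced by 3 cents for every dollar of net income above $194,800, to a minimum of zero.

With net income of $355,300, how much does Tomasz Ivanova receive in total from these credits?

$804

Disability Support Credit: income exceeds $339,800 by $15,500, which is 31 full-or-partial $500 increments; reduction = 31 × $18 = $558, leaving $469.
Apprenticeship Credit: income exceeds $37,100 by $318,200 → 398 increments × $20 = $7,960 ≥ base, so the credit is $0.
Education Credit: 3% of the $160,500 excess over $194,800 is $4,815; credit = $5,150 − $4,815 = $335.
Total: $469 + $0 + $335 = $804.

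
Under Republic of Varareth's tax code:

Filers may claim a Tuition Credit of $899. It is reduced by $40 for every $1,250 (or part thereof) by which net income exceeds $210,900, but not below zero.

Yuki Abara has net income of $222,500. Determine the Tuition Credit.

Tuition Credit: income exceeds $210,900 by $11,600, which is 10 full-or-partial $1,250 increments; reduction = 10 × $40 = $400, leaving $499.

$499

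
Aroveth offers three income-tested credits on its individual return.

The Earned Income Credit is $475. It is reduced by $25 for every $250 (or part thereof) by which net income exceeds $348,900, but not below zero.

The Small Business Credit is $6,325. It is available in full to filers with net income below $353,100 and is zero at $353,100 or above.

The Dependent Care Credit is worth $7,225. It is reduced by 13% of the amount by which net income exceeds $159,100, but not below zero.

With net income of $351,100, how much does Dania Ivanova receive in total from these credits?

Earned Income Credit: income exceeds $348,900 by $2,200, which is 9 full-or-partial $250 increments; reduction = 9 × $25 = $225, leaving $250.
Small Business Credit: $351,100 is below the $353,100 cutoff, so the full $6,325 applies.
Dependent Care Credit: 13% of the $192,000 excess over $159,100 is $24,960 ≥ base, so the credit is $0.
Total: $250 + $6,325 + $0 = $6,575.

$6,575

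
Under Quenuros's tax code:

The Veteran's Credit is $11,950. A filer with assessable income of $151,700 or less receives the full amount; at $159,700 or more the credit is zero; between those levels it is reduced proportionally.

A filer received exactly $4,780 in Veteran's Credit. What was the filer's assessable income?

$156,500

$4,780 is 4,780/11,950 of the full $11,950, so 7,170/11,950 of the $8,000 range has been used: income = $151,700 + $8,000 × 7,170/11,950 = $156,500.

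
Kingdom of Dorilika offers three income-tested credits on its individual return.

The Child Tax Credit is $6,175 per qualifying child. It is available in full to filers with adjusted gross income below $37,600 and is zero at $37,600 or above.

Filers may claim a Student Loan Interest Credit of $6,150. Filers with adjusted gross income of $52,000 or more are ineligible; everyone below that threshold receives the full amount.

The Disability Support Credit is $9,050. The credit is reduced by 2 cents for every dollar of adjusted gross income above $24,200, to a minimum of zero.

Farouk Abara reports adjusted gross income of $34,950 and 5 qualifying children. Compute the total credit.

$45,860

Child Tax Credit: base = 5 × $6,175 = $30,875. $34,950 is below the $37,600 cutoff, so the full $30,875 applies.
Student Loan Interest Credit: $34,950 is below the $52,000 cutoff, so the full $6,150 applies.
Disability Support Credit: 2% of the $10,750 excess over $24,200 is $215; credit = $9,050 − $215 = $8,835.
Total: $30,875 + $6,150 + $8,835 = $45,860.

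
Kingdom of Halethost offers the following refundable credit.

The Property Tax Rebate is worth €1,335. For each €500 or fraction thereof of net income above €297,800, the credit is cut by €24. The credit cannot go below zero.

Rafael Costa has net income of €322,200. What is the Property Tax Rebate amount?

Property Tax Rebate: income exceeds €297,800 by €24,400, which is 49 full-or-partial €500 increments; reduction = 49 × €24 = €1,176, leaving €159.

€159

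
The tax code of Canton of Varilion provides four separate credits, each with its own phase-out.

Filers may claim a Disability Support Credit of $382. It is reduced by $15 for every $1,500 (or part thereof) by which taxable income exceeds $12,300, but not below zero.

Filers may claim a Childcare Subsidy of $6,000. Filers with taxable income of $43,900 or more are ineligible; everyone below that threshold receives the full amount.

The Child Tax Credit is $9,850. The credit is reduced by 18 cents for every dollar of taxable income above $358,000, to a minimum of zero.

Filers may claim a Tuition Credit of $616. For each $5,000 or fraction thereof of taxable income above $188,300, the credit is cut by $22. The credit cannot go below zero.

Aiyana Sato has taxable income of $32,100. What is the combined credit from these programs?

$16,638

Disability Support Credit: income exceeds $12,300 by $19,800, which is 14 full-or-partial $1,500 increments; reduction = 14 × $15 = $210, leaving $172.
Childcare Subsidy: $32,100 is below the $43,900 cutoff, so the full $6,000 applies.
Child Tax Credit: $32,100 is at or below the $358,000 threshold, so the full $9,850 applies.
Tuition Credit: $32,100 is at or below the $188,300 threshold, so the full $616 applies.
Total: $172 + $6,000 + $9,850 + $616 = $16,638.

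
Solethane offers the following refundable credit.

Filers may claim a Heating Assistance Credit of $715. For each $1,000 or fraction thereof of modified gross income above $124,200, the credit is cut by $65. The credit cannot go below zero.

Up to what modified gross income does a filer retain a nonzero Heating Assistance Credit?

After 10 increments the reduction is 10 × $65 = $650, leaving $65; one more increment wipes it out. Increment 10 ends at excess 10 × $1,000 = $10,000, so the highest qualifying income is $124,200 + $10,000 = $134,200.

$134,200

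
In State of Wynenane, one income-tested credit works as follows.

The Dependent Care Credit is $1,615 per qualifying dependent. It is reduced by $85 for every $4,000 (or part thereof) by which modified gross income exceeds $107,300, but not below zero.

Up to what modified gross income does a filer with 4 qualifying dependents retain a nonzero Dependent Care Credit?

Full credit = 4 × $1,615 = $6,460.
After 75 increments the reduction is 75 × $85 = $6,375, leaving $85; one more increment wipes it out. Increment 75 ends at excess 75 × $4,000 = $300,000, so the highest qualifying income is $107,300 + $300,000 = $407,300.

$407,300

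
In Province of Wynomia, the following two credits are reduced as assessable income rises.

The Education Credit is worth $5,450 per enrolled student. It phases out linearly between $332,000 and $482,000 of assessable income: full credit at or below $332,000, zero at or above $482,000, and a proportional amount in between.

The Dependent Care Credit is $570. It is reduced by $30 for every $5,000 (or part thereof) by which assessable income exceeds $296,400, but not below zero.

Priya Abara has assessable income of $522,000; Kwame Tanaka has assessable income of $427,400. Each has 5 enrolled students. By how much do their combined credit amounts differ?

Priya ($522,000): Education Credit: base = 5 × $5,450 = $27,250. $522,000 is at or above $482,000, so the credit is $0. Dependent Care Credit: income exceeds $296,400 by $225,600 → 46 increments × $30 = $1,380 ≥ base, so the credit is $0. total $0 + $0 = $0
Kwame ($427,400): Education Credit: base = 5 × $5,450 = $27,250. $427,400 is $95,400 into a $150,000 phase-out range, leaving 54,600/150,000 of the credit: $27,250 × 54,600/150,000 = $9,919. Dependent Care Credit: income exceeds $296,400 by $131,000 → 27 increments × $30 = $810 ≥ base, so the credit is $0. total $9,919 + $0 = $9,919
Difference: |$0 − $9,919| = $9,919.

$9,919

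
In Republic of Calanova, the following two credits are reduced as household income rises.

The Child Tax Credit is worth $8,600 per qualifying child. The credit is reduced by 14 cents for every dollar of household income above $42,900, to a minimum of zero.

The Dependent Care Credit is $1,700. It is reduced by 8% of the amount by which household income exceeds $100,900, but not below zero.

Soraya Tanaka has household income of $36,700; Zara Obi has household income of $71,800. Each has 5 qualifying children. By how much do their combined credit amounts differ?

$4,046

Soraya ($36,700): Child Tax Credit: base = 5 × $8,600 = $43,000. $36,700 is at or below the $42,900 threshold, so the full $43,000 applies. Dependent Care Credit: $36,700 is at or below the $100,900 threshold, so the full $1,700 applies. total $43,000 + $1,700 = $44,700
Zara ($71,800): Child Tax Credit: base = 5 × $8,600 = $43,000. 14% of the $28,900 excess over $42,900 is $4,046; credit = $43,000 − $4,046 = $38,954. Dependent Care Credit: $71,800 is at or below the $100,900 threshold, so the full $1,700 applies. total $38,954 + $1,700 = $40,654
Difference: |$44,700 − $40,654| = $4,046.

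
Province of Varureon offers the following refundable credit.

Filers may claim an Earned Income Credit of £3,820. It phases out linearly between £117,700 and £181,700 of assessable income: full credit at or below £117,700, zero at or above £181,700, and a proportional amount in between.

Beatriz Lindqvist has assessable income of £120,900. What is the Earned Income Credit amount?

£3,629

Earned Income Credit: £120,900 is £3,200 into a £64,000 phase-out range, leaving 60,800/64,000 of the credit: £3,820 × 60,800/64,000 = £3,629.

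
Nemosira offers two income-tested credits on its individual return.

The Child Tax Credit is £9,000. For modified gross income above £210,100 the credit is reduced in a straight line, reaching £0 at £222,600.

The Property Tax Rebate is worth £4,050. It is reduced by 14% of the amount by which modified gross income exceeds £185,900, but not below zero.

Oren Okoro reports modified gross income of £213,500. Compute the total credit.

£6,738

Child Tax Credit: £213,500 is £3,400 into a £12,500 phase-out range, leaving 9,100/12,500 of the credit: £9,000 × 9,100/12,500 = £6,552.
Property Tax Rebate: 14% of the £27,600 excess over £185,900 is £3,864; credit = £4,050 − £3,864 = £186.
Total: £6,552 + £186 = £6,738.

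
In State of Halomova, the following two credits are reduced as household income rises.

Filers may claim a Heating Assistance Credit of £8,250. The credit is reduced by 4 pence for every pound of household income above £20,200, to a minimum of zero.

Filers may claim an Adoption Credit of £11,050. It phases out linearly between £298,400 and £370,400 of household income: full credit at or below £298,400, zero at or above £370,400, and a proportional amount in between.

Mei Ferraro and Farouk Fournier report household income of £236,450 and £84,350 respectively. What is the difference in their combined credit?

Mei (£236,450): Heating Assistance Credit: 4% of the £216,250 excess over £20,200 is £8,650 ≥ base, so the credit is £0. Adoption Credit: £236,450 is at or below the £298,400 threshold, so the full £11,050 applies. total £0 + £11,050 = £11,050
Farouk (£84,350): Heating Assistance Credit: 4% of the £64,150 excess over £20,200 is £2,566; credit = £8,250 − £2,566 = £5,684. Adoption Credit: £84,350 is at or below the £298,400 threshold, so the full £11,050 applies. total £5,684 + £11,050 = £16,734
Difference: |£11,050 − £16,734| = £5,684.

£5,684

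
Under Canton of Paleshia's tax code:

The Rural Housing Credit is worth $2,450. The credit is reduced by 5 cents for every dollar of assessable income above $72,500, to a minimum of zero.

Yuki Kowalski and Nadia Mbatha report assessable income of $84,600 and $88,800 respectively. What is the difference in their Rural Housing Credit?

$210

Yuki ($84,600): Rural Housing Credit: 5% of the $12,100 excess over $72,500 is $605; credit = $2,450 − $605 = $1,845.
Nadia ($88,800): Rural Housing Credit: 5% of the $16,300 excess over $72,500 is $815; credit = $2,450 − $815 = $1,635.
Difference: |$1,845 − $1,635| = $210.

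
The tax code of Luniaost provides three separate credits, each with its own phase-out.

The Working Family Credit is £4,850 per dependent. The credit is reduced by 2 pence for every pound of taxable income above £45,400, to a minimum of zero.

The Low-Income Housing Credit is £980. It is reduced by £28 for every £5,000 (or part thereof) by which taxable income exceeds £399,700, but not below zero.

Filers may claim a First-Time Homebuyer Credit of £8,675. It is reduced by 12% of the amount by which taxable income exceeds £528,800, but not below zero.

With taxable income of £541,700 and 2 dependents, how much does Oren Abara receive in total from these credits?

£7,295

Working Family Credit: base = 2 × £4,850 = £9,700. 2% of the £496,300 excess over £45,400 is £9,926 ≥ base, so the credit is £0.
Low-Income Housing Credit: income exceeds £399,700 by £142,000, which is 29 full-or-partial £5,000 increments; reduction = 29 × £28 = £812, leaving £168.
First-Time Homebuyer Credit: 12% of the £12,900 excess over £528,800 is £1,548; credit = £8,675 − £1,548 = £7,127.
Total: £0 + £168 + £7,127 = £7,295.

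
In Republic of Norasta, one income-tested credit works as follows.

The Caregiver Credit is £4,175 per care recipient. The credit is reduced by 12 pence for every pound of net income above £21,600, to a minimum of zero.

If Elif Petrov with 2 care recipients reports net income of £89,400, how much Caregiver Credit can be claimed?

£214

Caregiver Credit: base = 2 × £4,175 = £8,350. 12% of the £67,800 excess over £21,600 is £8,136; credit = £8,350 − £8,136 = £214.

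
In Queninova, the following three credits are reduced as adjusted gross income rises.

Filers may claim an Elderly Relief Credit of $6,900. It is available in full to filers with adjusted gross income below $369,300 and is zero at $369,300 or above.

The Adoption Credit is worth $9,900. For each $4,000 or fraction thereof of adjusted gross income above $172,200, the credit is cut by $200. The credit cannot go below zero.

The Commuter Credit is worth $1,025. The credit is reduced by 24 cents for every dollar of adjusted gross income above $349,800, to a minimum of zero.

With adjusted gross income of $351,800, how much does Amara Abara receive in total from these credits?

Elderly Relief Credit: $351,800 is below the $369,300 cutoff, so the full $6,900 applies.
Adoption Credit: income exceeds $172,200 by $179,600, which is 45 full-or-partial $4,000 increments; reduction = 45 × $200 = $9,000, leaving $900.
Commuter Credit: 24% of the $2,000 excess over $349,800 is $480; credit = $1,025 − $480 = $545.
Total: $6,900 + $900 + $545 = $8,345.

$8,345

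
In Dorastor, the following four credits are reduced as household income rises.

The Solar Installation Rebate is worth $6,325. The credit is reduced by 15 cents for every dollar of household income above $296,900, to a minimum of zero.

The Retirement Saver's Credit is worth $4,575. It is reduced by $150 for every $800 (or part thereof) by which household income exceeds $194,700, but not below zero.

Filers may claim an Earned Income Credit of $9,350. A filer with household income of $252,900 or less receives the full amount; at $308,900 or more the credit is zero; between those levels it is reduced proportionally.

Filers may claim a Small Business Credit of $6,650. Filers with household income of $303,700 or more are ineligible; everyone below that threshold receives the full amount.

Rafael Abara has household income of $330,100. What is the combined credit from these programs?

Solar Installation Rebate: 15% of the $33,200 excess over $296,900 is $4,980; credit = $6,325 − $4,980 = $1,345.
Retirement Saver's Credit: income exceeds $194,700 by $135,400 → 170 increments × $150 = $25,500 ≥ base, so the credit is $0.
Earned Income Credit: $330,100 is at or above $308,900, so the credit is $0.
Small Business Credit: $330,100 meets or exceeds the $303,700 cutoff, so the credit is $0.
Total: $1,345 + $0 + $0 + $0 = $1,345.

$1,345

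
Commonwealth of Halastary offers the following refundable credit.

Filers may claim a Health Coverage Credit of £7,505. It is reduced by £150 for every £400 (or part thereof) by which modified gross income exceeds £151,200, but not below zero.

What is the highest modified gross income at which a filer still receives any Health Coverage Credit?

After 50 increments the reduction is 50 × £150 = £7,500, leaving £5; one more increment wipes it out. Increment 50 ends at excess 50 × £400 = £20,000, so the highest qualifying income is £151,200 + £20,000 = £171,200.

£171,200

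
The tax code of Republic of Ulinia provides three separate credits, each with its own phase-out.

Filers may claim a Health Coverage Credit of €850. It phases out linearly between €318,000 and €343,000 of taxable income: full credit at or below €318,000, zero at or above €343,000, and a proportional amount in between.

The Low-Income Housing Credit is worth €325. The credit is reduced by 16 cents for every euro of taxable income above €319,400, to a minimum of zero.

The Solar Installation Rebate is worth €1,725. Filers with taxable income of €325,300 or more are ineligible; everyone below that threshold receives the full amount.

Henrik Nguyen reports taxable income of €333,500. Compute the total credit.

€323

Health Coverage Credit: €333,500 is €15,500 into a €25,000 phase-out range, leaving 9,500/25,000 of the credit: €850 × 9,500/25,000 = €323.
Low-Income Housing Credit: 16% of the €14,100 excess over €319,400 is €2,256 ≥ base, so the credit is €0.
Solar Installation Rebate: €333,500 meets or exceeds the €325,300 cutoff, so the credit is €0.
Total: €323 + €0 + €0 = €323.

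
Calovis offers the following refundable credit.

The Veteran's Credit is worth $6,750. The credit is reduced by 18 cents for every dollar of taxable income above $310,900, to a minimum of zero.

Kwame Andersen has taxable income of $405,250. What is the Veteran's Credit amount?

Veteran's Credit: 18% of the $94,350 excess over $310,900 is $16,983 ≥ base, so the credit is $0.

$0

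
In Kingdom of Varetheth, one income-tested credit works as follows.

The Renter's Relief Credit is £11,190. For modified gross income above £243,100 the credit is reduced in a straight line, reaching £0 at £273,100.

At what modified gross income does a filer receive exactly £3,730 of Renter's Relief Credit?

£263,100

£3,730 is 3,730/11,190 of the full £11,190, so 7,460/11,190 of the £30,000 range has been used: income = £243,100 + £30,000 × 7,460/11,190 = £263,100.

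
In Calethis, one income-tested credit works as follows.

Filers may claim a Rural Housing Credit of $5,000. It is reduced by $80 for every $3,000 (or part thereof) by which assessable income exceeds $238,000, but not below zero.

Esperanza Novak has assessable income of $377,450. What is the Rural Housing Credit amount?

$1,240

Rural Housing Credit: income exceeds $238,000 by $139,450, which is 47 full-or-partial $3,000 increments; reduction = 47 × $80 = $3,760, leaving $1,240.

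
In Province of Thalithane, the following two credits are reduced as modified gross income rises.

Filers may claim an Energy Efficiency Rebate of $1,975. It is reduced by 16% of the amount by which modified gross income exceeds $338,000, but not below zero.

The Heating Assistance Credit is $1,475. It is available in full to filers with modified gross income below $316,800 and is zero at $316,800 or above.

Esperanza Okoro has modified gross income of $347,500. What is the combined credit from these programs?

Energy Efficiency Rebate: 16% of the $9,500 excess over $338,000 is $1,520; credit = $1,975 − $1,520 = $455.
Heating Assistance Credit: $347,500 meets or exceeds the $316,800 cutoff, so the credit is $0.
Total: $455 + $0 = $455.

$455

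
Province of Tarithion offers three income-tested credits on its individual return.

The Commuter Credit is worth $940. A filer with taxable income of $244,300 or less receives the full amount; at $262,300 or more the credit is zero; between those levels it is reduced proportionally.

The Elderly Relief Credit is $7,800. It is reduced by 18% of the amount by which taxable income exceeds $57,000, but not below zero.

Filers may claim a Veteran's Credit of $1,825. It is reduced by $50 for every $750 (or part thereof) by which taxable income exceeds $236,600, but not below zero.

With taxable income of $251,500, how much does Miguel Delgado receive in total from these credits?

Commuter Credit: $251,500 is $7,200 into a $18,000 phase-out range, leaving 10,800/18,000 of the credit: $940 × 10,800/18,000 = $564.
Elderly Relief Credit: 18% of the $194,500 excess over $57,000 is $35,010 ≥ base, so the credit is $0.
Veteran's Credit: income exceeds $236,600 by $14,900, which is 20 full-or-partial $750 increments; reduction = 20 × $50 = $1,000, leaving $825.
Total: $564 + $0 + $825 = $1,389.

$1,389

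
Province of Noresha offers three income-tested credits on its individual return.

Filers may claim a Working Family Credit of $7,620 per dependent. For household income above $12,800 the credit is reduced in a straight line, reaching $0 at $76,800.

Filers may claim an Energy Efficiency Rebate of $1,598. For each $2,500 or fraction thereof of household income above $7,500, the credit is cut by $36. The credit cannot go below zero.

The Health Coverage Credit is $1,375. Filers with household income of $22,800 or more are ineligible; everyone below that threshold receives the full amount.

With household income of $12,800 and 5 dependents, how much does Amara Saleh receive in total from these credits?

$40,965

Working Family Credit: base = 5 × $7,620 = $38,100. $12,800 is at or below the $12,800 threshold, so the full $38,100 applies.
Energy Efficiency Rebate: income exceeds $7,500 by $5,300, which is 3 full-or-partial $2,500 increments; reduction = 3 × $36 = $108, leaving $1,490.
Health Coverage Credit: $12,800 is below the $22,800 cutoff, so the full $1,375 applies.
Total: $38,100 + $1,490 + $1,375 = $40,965.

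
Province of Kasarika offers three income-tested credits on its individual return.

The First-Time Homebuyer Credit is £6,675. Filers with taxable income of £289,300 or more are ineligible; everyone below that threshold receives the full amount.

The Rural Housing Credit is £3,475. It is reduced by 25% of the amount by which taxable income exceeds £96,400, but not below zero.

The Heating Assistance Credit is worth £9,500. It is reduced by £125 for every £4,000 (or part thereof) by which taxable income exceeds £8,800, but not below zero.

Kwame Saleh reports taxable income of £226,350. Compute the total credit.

First-Time Homebuyer Credit: £226,350 is below the £289,300 cutoff, so the full £6,675 applies.
Rural Housing Credit: 25% of the £129,950 excess over £96,400 is £32,487.50 ≥ base, so the credit is £0.
Heating Assistance Credit: income exceeds £8,800 by £217,550, which is 55 full-or-partial £4,000 increments; reduction = 55 × £125 = £6,875, leaving £2,625.
Total: £6,675 + £0 + £2,625 = £9,300.

£9,300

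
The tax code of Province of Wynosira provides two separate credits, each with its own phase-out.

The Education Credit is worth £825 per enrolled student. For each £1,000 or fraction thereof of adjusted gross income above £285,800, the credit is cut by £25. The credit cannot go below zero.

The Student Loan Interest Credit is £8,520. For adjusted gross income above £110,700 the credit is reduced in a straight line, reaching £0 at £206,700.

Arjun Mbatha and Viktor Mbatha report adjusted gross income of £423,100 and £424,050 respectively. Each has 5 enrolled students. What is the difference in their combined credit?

£25

Arjun (£423,100): Education Credit: base = 5 × £825 = £4,125. income exceeds £285,800 by £137,300, which is 138 full-or-partial £1,000 increments; reduction = 138 × £25 = £3,450, leaving £675. Student Loan Interest Credit: £423,100 is at or above £206,700, so the credit is £0. total £675 + £0 = £675
Viktor (£424,050): Education Credit: base = 5 × £825 = £4,125. income exceeds £285,800 by £138,250, which is 139 full-or-partial £1,000 increments; reduction = 139 × £25 = £3,475, leaving £650. Student Loan Interest Credit: £424,050 is at or above £206,700, so the credit is £0. total £650 + £0 = £650
Difference: |£675 − £650| = £25.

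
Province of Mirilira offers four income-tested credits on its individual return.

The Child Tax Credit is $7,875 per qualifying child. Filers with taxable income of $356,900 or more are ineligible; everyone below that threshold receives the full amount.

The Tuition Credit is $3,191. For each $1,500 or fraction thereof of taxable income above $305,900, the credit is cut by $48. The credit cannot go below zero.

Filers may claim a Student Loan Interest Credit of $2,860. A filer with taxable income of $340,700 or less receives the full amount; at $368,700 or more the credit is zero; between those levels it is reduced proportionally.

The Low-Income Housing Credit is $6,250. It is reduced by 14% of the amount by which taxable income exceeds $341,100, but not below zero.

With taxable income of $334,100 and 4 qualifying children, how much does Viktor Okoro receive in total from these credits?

$42,889

Child Tax Credit: base = 4 × $7,875 = $31,500. $334,100 is below the $356,900 cutoff, so the full $31,500 applies.
Tuition Credit: income exceeds $305,900 by $28,200, which is 19 full-or-partial $1,500 increments; reduction = 19 × $48 = $912, leaving $2,279.
Student Loan Interest Credit: $334,100 is at or below the $340,700 threshold, so the full $2,860 applies.
Low-Income Housing Credit: $334,100 is at or below the $341,100 threshold, so the full $6,250 applies.
Total: $31,500 + $2,279 + $2,860 + $6,250 = $42,889.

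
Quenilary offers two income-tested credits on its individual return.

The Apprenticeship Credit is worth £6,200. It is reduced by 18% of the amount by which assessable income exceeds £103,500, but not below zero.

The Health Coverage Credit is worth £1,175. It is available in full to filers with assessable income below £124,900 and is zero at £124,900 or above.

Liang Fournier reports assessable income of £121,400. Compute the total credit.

Apprenticeship Credit: 18% of the £17,900 excess over £103,500 is £3,222; credit = £6,200 − £3,222 = £2,978.
Health Coverage Credit: £121,400 is below the £124,900 cutoff, so the full £1,175 applies.
Total: £2,978 + £1,175 = £4,153.

£4,153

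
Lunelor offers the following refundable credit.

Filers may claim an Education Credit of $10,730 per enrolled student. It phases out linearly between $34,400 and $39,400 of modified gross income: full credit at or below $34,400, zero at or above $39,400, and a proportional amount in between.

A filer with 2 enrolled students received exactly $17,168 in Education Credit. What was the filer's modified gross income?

Full credit = 2 × $10,730 = $21,460.
$17,168 is 17,168/21,460 of the full $21,460, so 4,292/21,460 of the $5,000 range has been used: income = $34,400 + $5,000 × 4,292/21,460 = $35,400.

$35,400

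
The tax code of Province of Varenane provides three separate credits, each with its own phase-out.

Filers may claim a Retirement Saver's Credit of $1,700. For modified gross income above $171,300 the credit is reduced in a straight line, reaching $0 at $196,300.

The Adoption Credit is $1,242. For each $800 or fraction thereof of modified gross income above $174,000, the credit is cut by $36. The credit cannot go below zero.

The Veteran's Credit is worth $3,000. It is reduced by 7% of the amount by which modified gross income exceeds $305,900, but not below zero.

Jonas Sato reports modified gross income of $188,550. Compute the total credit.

$4,085

Retirement Saver's Credit: $188,550 is $17,250 into a $25,000 phase-out range, leaving 7,750/25,000 of the credit: $1,700 × 7,750/25,000 = $527.
Adoption Credit: income exceeds $174,000 by $14,550, which is 19 full-or-partial $800 increments; reduction = 19 × $36 = $684, leaving $558.
Veteran's Credit: $188,550 is at or below the $305,900 threshold, so the full $3,000 applies.
Total: $527 + $558 + $3,000 = $4,085.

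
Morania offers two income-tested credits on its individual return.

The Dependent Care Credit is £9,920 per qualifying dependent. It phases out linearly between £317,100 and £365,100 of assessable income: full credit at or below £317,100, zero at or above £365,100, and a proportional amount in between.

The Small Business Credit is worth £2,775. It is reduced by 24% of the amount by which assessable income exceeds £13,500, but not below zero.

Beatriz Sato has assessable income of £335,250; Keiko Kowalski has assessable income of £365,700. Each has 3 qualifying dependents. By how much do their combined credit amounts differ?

£18,507

Beatriz (£335,250): Dependent Care Credit: base = 3 × £9,920 = £29,760. £335,250 is £18,150 into a £48,000 phase-out range, leaving 29,850/48,000 of the credit: £29,760 × 29,850/48,000 = £18,507. Small Business Credit: 24% of the £321,750 excess over £13,500 is £77,220 ≥ base, so the credit is £0. total £18,507 + £0 = £18,507
Keiko (£365,700): Dependent Care Credit: base = 3 × £9,920 = £29,760. £365,700 is at or above £365,100, so the credit is £0. Small Business Credit: 24% of the £352,200 excess over £13,500 is £84,528 ≥ base, so the credit is £0. total £0 + £0 = £0
Difference: |£18,507 − £0| = £18,507.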